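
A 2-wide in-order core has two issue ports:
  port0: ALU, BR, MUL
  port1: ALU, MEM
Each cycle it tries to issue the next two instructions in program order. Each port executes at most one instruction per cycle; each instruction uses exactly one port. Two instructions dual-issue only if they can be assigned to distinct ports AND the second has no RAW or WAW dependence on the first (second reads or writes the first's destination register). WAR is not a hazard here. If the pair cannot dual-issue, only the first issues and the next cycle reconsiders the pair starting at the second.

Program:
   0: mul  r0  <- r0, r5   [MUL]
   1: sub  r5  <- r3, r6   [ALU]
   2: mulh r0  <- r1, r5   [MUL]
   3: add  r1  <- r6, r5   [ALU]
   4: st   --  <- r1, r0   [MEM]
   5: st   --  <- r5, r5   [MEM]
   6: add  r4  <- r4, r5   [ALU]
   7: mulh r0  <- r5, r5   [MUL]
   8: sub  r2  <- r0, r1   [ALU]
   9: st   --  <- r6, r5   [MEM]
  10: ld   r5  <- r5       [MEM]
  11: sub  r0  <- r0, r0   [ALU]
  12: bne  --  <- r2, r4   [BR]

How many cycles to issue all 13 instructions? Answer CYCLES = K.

CYCLES = 8

0. mul sub @i0,i1  | 2-wide
1. mulh add @i2,i3  | 2-wide
2. st @i4  | no-port MEM/MEM
3. st add @i5,i6  | 2-wide
4. mulh @i7  | RAW r0
5. sub st @i8,i9  | 2-wide
6. ld sub @i10,i11  | 2-wide
7. bne @i12  | tail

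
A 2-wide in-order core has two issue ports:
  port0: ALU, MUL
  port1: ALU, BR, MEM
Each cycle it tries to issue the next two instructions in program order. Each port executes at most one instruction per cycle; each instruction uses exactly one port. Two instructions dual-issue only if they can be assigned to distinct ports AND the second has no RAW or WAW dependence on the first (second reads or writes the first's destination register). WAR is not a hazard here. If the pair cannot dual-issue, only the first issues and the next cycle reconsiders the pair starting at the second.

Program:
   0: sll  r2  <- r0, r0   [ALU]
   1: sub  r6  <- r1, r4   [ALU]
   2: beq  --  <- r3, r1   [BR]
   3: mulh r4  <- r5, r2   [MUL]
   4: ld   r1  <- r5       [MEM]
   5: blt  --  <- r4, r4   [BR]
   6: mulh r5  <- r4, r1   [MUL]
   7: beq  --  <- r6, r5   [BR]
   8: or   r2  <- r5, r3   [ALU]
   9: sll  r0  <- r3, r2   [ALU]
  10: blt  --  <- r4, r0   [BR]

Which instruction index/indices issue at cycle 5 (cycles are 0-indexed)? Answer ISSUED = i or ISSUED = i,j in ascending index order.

ISSUED = 9

0. sll+sub @i0/i1  | dual
1. beq+mulh @i2/i3  | dual
2. ld @i4  | no-port MEM/BR
3. blt+mulh @i5/i6  | dual
4. beq+or @i7/i8  | dual
5. sll @i9  | RAW r0
6. blt @i10  | tail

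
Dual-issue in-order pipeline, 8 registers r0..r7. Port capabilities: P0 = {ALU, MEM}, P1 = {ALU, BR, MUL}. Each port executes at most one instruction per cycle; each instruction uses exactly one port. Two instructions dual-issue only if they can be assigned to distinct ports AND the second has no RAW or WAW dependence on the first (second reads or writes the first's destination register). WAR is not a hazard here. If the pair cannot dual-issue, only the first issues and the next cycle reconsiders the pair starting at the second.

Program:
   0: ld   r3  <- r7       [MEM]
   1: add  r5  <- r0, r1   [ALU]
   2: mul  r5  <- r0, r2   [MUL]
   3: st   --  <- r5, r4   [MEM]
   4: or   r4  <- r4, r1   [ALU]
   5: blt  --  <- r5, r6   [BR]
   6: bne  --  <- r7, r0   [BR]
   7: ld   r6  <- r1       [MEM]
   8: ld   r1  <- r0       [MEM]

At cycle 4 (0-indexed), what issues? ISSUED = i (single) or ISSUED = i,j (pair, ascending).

#0 head=0: ld/add i0+i1 dual
#1 head=2: mul i2 RAW r5
#2 head=3: st/or i3+i4 dual
#3 head=5: blt i5 no-port BR/BR
#4 head=6: bne/ld i6+i7 dual
#5 head=8: ld i8 tail

ISSUED = 6,7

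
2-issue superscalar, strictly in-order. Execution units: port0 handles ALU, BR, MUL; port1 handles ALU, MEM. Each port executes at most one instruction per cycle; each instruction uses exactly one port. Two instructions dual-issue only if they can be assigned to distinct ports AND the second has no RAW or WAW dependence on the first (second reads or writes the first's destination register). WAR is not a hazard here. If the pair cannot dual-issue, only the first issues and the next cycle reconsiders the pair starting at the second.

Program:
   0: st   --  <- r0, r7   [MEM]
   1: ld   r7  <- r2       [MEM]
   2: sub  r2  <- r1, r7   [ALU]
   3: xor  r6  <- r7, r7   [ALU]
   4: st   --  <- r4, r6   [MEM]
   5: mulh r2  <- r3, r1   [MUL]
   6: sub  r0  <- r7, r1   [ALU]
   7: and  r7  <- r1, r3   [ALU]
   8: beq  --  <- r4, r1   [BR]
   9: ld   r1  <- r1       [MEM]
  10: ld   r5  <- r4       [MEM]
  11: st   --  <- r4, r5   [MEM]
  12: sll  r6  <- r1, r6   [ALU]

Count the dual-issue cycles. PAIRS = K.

0. st @i0  | no-port MEM/MEM
1. ld @i1  | RAW r7
2. sub;xor @i2,i3  | 2-wide
3. st;mulh @i4,i5  | 2-wide
4. sub;and @i6,i7  | 2-wide
5. beq;ld @i8,i9  | 2-wide
6. ld @i10  | no-port MEM/MEM
7. st;sll @i11,i12  | 2-wide

PAIRS = 5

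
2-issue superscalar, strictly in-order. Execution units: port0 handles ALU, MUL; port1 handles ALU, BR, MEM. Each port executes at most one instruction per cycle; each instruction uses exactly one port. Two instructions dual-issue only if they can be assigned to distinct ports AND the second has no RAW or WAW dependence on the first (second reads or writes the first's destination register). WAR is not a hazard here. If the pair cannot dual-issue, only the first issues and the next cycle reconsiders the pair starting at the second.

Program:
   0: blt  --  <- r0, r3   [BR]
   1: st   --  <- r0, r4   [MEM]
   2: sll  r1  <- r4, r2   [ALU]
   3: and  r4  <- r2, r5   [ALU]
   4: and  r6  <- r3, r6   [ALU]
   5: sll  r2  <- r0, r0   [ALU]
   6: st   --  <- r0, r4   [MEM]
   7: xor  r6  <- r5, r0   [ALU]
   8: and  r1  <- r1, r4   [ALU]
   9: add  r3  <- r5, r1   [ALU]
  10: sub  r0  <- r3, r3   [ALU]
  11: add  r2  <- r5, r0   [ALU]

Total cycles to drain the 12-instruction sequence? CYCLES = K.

CYCLES = 8

[0] i0  blt  -- no-port BR/MEM
[1] i1+i2  st/sll  -- 2-wide
[2] i3+i4  and/and  -- 2-wide
[3] i5+i6  sll/st  -- 2-wide
[4] i7+i8  xor/and  -- 2-wide
[5] i9  add  -- RAW r3
[6] i10  sub  -- RAW r0
[7] i11  add  -- tail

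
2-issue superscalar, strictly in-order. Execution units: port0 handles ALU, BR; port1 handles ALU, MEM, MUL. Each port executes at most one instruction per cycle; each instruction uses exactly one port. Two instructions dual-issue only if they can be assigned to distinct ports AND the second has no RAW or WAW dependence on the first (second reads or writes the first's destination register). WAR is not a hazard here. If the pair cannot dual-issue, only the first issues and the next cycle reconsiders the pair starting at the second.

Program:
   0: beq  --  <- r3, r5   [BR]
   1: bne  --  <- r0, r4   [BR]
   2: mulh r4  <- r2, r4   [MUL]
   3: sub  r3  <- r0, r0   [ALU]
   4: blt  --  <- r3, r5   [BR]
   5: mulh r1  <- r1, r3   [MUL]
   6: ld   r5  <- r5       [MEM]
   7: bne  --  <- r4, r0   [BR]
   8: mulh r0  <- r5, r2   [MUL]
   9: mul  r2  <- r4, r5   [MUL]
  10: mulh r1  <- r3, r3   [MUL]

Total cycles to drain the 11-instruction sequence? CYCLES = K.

CYCLES = 8

[0] i0  beq  -- no-port BR/BR
[1] i1,i2  bne+mulh  -- 2-wide
[2] i3  sub  -- RAW r3
[3] i4,i5  blt+mulh  -- 2-wide
[4] i6,i7  ld+bne  -- 2-wide
[5] i8  mulh  -- no-port MUL/MUL
[6] i9  mul  -- no-port MUL/MUL
[7] i10  mulh  -- tail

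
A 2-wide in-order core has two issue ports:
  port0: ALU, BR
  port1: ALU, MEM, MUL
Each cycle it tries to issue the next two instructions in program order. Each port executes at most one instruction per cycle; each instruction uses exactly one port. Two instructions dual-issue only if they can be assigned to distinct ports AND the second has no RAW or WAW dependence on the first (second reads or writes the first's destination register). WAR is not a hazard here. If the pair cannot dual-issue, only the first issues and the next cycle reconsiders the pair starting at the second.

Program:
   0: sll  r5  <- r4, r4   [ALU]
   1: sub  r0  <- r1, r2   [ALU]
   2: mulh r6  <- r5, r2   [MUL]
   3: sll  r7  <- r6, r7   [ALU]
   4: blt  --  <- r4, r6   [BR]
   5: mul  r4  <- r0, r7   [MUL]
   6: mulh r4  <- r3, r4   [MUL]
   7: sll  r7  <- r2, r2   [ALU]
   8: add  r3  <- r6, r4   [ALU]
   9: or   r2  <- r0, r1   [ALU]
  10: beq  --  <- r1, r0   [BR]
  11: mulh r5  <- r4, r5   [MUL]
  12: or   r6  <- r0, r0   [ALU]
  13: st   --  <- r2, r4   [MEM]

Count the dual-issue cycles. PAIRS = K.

PAIRS = 6

0. sll;sub @i0,i1  | dual
1. mulh @i2  | RAW r6
2. sll;blt @i3,i4  | dual
3. mul @i5  | no-port MUL/MUL
4. mulh;sll @i6,i7  | dual
5. add;or @i8,i9  | dual
6. beq;mulh @i10,i11  | dual
7. or;st @i12,i13  | dual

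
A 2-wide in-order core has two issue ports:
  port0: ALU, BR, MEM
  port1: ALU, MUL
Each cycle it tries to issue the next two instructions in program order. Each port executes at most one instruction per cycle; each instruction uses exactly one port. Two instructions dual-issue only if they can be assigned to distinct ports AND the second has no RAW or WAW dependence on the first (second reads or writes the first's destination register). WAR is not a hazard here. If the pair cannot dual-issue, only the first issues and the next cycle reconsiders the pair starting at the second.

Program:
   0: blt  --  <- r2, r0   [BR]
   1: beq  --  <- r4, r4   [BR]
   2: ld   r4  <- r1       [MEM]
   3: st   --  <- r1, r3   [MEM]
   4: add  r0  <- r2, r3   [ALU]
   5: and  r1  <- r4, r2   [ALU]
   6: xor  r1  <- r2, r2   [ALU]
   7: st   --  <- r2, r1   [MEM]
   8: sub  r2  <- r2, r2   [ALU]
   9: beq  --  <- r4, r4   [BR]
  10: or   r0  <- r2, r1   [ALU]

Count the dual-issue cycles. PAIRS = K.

PAIRS = 3

[0] i0  blt.BR  -- no-port BR/BR
[1] i1  beq.BR  -- no-port BR/MEM
[2] i2  ld.MEM  -- no-port MEM/MEM
[3] i3&i4  st.MEM+add.ALU  -- dual
[4] i5  and.ALU  -- WAW r1
[5] i6  xor.ALU  -- RAW r1
[6] i7&i8  st.MEM+sub.ALU  -- dual
[7] i9&i10  beq.BR+or.ALU  -- dual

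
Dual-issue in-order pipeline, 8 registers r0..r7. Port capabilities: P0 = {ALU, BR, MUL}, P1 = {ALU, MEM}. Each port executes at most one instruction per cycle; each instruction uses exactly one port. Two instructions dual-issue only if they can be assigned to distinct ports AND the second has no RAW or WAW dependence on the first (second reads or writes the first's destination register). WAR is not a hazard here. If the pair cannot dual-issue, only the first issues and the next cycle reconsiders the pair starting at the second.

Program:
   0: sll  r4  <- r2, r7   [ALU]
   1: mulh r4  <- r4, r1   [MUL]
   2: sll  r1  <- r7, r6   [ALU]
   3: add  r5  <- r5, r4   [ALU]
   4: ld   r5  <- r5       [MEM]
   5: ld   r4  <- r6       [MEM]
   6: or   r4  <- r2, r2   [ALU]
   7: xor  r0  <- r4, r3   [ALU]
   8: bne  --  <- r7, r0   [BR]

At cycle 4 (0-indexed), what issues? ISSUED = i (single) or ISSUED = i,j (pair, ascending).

c0: i0 sll.ALU  RAW+WAW r4
c1: i1/i2 mulh.MUL+sll.ALU  pair
c2: i3 add.ALU  RAW+WAW r5
c3: i4 ld.MEM  no-port MEM/MEM
c4: i5 ld.MEM  WAW r4
c5: i6 or.ALU  RAW r4
c6: i7 xor.ALU  RAW r0
c7: i8 bne.BR  tail

ISSUED = 5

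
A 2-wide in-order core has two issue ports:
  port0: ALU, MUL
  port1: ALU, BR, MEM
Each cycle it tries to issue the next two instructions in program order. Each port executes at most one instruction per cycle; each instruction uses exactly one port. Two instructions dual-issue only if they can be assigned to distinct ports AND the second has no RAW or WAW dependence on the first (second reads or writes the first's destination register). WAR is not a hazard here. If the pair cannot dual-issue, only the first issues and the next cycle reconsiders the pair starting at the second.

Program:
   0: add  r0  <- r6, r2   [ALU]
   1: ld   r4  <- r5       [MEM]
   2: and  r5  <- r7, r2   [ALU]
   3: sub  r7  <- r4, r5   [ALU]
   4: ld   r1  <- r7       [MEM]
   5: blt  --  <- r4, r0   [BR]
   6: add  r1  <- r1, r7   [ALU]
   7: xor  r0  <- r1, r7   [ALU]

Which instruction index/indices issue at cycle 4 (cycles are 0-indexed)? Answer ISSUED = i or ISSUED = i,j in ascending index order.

[0] i0/i1  add;ld  -- dual
[1] i2  and  -- RAW r5
[2] i3  sub  -- RAW r7
[3] i4  ld  -- no-port MEM/BR
[4] i5/i6  blt;add  -- dual
[5] i7  xor  -- tail

ISSUED = 5,6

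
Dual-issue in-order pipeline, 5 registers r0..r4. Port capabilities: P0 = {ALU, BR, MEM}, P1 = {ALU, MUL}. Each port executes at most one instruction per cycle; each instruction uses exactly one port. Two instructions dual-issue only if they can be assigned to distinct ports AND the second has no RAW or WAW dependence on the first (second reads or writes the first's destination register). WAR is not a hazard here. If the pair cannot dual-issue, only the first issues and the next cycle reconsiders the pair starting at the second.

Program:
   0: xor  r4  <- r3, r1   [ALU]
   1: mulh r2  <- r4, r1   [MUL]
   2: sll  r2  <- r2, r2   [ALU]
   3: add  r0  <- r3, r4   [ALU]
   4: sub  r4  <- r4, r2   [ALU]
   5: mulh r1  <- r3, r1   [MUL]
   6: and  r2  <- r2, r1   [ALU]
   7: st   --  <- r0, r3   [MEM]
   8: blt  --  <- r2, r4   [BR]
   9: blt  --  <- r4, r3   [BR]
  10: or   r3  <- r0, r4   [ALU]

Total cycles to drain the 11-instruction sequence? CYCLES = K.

[0] i0  xor  -- RAW r4
[1] i1  mulh  -- RAW+WAW r2
[2] i2/i3  sll;add  -- pair
[3] i4/i5  sub;mulh  -- pair
[4] i6/i7  and;st  -- pair
[5] i8  blt  -- no-port BR/BR
[6] i9/i10  blt;or  -- pair

CYCLES = 7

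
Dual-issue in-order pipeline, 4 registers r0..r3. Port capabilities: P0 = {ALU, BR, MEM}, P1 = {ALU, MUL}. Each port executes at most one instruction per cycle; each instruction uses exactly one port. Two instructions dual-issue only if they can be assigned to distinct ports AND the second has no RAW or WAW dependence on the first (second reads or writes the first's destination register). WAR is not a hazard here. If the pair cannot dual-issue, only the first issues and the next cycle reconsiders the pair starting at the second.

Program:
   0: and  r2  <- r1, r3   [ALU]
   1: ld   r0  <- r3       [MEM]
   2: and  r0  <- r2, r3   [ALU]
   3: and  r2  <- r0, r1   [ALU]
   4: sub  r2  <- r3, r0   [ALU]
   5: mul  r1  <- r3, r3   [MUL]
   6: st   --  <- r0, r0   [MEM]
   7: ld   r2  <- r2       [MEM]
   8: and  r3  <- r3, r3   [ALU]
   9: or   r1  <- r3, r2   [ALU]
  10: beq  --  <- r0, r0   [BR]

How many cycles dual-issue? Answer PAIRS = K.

#0 head=0: and ld i0,i1 pair
#1 head=2: and i2 RAW r0
#2 head=3: and i3 WAW r2
#3 head=4: sub mul i4,i5 pair
#4 head=6: st i6 no-port MEM/MEM
#5 head=7: ld and i7,i8 pair
#6 head=9: or beq i9,i10 pair

PAIRS = 4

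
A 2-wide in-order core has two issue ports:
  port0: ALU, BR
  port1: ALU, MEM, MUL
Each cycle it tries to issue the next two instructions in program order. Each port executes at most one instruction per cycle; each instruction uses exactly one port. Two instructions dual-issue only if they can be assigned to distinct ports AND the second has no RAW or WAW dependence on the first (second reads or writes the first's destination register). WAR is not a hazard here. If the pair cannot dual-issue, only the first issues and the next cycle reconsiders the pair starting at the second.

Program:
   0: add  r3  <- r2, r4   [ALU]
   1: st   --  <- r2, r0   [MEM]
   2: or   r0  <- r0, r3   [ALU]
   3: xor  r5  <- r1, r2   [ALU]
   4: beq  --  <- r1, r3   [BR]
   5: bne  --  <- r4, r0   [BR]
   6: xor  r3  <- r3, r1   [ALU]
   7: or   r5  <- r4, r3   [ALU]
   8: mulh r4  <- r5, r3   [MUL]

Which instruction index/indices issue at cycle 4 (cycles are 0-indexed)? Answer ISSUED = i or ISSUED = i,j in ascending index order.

ISSUED = 7

t=0 i0/i1:add.ALU+st.MEM ; 2-wide
t=1 i2/i3:or.ALU+xor.ALU ; 2-wide
t=2 i4:beq.BR ; no-port BR/BR
t=3 i5/i6:bne.BR+xor.ALU ; 2-wide
t=4 i7:or.ALU ; RAW r5
t=5 i8:mulh.MUL ; tail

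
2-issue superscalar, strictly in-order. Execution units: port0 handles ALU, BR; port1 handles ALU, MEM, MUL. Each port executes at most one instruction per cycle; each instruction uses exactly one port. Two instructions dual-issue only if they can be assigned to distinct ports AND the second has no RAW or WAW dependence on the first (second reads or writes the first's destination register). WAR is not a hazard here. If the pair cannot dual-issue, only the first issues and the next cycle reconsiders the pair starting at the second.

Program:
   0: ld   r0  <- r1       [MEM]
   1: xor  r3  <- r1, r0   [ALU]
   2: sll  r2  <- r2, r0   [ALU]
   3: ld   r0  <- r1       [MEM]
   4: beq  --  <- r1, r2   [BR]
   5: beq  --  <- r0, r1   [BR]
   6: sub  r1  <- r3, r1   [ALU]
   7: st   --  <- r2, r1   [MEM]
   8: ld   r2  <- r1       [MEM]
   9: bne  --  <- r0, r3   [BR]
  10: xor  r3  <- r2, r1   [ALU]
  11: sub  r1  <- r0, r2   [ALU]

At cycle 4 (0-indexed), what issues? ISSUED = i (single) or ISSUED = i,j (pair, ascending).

ISSUED = 7

#0 head=0: ld i0 RAW r0
#1 head=1: xor+sll i1+i2 dual
#2 head=3: ld+beq i3+i4 dual
#3 head=5: beq+sub i5+i6 dual
#4 head=7: st i7 no-port MEM/MEM
#5 head=8: ld+bne i8+i9 dual
#6 head=10: xor+sub i10+i11 dual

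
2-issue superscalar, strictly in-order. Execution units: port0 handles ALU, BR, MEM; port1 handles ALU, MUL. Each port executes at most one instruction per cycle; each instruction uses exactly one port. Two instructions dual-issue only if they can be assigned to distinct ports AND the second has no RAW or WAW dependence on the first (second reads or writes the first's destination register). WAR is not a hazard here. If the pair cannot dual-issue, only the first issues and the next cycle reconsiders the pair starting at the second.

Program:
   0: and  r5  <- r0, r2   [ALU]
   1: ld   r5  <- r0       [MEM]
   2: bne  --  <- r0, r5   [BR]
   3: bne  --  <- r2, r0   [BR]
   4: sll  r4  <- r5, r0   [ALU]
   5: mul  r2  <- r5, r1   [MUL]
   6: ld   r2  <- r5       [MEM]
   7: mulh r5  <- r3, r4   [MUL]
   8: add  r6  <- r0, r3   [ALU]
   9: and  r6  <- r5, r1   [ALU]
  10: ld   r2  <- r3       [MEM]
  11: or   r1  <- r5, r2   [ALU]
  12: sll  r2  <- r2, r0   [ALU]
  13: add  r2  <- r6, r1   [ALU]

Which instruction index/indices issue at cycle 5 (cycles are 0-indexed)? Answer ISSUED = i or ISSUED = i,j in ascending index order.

#0 head=0: and i0 WAW r5
#1 head=1: ld i1 no-port MEM/BR
#2 head=2: bne i2 no-port BR/BR
#3 head=3: bne+sll i3&i4 2-wide
#4 head=5: mul i5 WAW r2
#5 head=6: ld+mulh i6&i7 2-wide
#6 head=8: add i8 WAW r6
#7 head=9: and+ld i9&i10 2-wide
#8 head=11: or+sll i11&i12 2-wide
#9 head=13: add i13 tail

ISSUED = 6,7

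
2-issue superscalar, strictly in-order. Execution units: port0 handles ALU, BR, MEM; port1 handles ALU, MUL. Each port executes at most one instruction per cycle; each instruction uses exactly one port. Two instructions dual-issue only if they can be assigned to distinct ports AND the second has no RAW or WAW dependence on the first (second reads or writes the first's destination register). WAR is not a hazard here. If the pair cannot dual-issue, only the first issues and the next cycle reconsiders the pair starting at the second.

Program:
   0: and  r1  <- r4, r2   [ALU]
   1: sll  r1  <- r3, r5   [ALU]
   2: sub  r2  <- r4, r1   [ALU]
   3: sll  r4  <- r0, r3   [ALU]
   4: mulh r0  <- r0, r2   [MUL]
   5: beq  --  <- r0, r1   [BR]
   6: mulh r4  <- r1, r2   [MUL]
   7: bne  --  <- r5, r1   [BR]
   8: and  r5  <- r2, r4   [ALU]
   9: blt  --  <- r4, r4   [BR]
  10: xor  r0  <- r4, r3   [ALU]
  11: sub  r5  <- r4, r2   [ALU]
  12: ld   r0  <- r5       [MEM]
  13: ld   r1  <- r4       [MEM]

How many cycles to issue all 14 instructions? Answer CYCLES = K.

#0 head=0: and.ALU i0 WAW r1
#1 head=1: sll.ALU i1 RAW r1
#2 head=2: sub.ALU+sll.ALU i2&i3 pair
#3 head=4: mulh.MUL i4 RAW r0
#4 head=5: beq.BR+mulh.MUL i5&i6 pair
#5 head=7: bne.BR+and.ALU i7&i8 pair
#6 head=9: blt.BR+xor.ALU i9&i10 pair
#7 head=11: sub.ALU i11 RAW r5
#8 head=12: ld.MEM i12 no-port MEM/MEM
#9 head=13: ld.MEM i13 tail

CYCLES = 10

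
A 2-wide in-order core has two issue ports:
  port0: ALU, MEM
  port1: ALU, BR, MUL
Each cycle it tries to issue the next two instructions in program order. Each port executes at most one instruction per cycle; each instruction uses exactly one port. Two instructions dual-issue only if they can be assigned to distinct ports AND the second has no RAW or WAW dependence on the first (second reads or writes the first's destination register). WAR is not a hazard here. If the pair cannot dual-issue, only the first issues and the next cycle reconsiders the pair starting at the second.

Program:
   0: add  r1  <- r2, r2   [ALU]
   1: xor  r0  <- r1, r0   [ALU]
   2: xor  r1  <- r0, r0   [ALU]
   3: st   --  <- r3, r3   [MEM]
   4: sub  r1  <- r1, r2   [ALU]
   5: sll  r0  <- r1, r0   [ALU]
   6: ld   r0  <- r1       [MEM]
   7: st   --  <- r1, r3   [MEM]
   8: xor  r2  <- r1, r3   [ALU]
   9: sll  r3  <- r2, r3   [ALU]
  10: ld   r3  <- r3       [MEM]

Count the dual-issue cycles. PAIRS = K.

PAIRS = 2

0. add.ALU @i0  | RAW r1
1. xor.ALU @i1  | RAW r0
2. xor.ALU st.MEM @i2+i3  | 2-wide
3. sub.ALU @i4  | RAW r1
4. sll.ALU @i5  | WAW r0
5. ld.MEM @i6  | no-port MEM/MEM
6. st.MEM xor.ALU @i7+i8  | 2-wide
7. sll.ALU @i9  | RAW+WAW r3
8. ld.MEM @i10  | tail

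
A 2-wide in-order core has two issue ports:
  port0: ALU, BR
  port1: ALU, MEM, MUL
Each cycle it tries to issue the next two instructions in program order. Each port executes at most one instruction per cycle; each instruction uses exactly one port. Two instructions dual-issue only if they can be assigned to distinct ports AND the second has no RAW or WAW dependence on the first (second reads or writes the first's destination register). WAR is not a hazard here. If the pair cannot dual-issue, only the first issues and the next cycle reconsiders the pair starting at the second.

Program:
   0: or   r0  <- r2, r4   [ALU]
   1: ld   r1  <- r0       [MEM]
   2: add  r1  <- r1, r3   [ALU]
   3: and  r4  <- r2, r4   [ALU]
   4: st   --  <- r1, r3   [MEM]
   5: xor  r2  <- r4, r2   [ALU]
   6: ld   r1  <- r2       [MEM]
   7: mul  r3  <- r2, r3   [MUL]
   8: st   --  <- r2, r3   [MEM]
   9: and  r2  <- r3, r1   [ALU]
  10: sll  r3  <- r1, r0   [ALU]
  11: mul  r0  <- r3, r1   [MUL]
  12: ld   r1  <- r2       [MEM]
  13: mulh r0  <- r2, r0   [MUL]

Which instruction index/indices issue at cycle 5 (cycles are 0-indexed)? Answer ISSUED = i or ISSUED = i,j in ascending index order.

ISSUED = 7

[0] i0  or  -- RAW r0
[1] i1  ld  -- RAW+WAW r1
[2] i2/i3  add/and  -- pair
[3] i4/i5  st/xor  -- pair
[4] i6  ld  -- no-port MEM/MUL
[5] i7  mul  -- no-port MUL/MEM
[6] i8/i9  st/and  -- pair
[7] i10  sll  -- RAW r3
[8] i11  mul  -- no-port MUL/MEM
[9] i12  ld  -- no-port MEM/MUL
[10] i13  mulh  -- tail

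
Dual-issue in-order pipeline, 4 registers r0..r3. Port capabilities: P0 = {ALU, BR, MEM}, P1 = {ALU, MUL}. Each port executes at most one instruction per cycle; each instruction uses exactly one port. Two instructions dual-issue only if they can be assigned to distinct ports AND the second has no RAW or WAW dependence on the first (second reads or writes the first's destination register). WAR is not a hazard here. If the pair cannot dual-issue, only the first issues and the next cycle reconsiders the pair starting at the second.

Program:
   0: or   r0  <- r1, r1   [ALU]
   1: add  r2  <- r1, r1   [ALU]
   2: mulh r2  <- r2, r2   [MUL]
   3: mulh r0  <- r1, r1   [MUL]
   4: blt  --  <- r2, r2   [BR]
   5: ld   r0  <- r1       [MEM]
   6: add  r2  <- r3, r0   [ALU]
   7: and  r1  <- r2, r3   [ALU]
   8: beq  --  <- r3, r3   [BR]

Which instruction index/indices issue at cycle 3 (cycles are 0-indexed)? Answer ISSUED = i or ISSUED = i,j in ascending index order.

  cy0 -> i0/i1 (or.ALU+add.ALU) 2-wide
  cy1 -> i2 (mulh.MUL) no-port MUL/MUL
  cy2 -> i3/i4 (mulh.MUL+blt.BR) 2-wide
  cy3 -> i5 (ld.MEM) RAW r0
  cy4 -> i6 (add.ALU) RAW r2
  cy5 -> i7/i8 (and.ALU+beq.BR) 2-wide

ISSUED = 5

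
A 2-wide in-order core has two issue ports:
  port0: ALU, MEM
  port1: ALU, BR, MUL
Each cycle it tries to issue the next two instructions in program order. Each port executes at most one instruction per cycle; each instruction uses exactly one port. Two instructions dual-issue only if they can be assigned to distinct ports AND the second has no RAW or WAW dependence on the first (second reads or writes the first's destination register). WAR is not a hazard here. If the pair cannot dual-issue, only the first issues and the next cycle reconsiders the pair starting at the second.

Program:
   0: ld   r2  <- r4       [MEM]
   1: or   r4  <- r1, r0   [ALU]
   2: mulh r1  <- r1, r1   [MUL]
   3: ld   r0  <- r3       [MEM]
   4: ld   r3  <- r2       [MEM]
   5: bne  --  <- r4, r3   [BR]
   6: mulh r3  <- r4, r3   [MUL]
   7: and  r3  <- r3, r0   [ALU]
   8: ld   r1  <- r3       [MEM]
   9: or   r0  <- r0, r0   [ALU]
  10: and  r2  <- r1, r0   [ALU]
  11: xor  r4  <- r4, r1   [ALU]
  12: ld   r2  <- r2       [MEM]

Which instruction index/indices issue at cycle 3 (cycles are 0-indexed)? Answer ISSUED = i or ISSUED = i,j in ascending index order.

ISSUED = 5

  cy0 -> i0+i1 (ld.MEM or.ALU) 2-wide
  cy1 -> i2+i3 (mulh.MUL ld.MEM) 2-wide
  cy2 -> i4 (ld.MEM) RAW r3
  cy3 -> i5 (bne.BR) no-port BR/MUL
  cy4 -> i6 (mulh.MUL) RAW+WAW r3
  cy5 -> i7 (and.ALU) RAW r3
  cy6 -> i8+i9 (ld.MEM or.ALU) 2-wide
  cy7 -> i10+i11 (and.ALU xor.ALU) 2-wide
  cy8 -> i12 (ld.MEM) tail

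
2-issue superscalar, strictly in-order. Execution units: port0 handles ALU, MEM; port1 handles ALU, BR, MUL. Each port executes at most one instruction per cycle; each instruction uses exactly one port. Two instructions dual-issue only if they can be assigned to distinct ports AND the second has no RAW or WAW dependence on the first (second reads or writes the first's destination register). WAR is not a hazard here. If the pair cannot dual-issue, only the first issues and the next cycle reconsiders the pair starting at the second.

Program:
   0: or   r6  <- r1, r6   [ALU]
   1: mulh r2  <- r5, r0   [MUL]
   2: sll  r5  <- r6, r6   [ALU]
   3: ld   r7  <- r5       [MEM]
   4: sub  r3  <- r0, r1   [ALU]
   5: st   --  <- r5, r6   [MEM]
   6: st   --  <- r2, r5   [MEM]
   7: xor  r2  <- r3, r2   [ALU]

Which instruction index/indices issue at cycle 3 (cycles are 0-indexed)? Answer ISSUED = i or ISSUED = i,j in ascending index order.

ISSUED = 5

[0] i0,i1  or;mulh  -- dual
[1] i2  sll  -- RAW r5
[2] i3,i4  ld;sub  -- dual
[3] i5  st  -- no-port MEM/MEM
[4] i6,i7  st;xor  -- dual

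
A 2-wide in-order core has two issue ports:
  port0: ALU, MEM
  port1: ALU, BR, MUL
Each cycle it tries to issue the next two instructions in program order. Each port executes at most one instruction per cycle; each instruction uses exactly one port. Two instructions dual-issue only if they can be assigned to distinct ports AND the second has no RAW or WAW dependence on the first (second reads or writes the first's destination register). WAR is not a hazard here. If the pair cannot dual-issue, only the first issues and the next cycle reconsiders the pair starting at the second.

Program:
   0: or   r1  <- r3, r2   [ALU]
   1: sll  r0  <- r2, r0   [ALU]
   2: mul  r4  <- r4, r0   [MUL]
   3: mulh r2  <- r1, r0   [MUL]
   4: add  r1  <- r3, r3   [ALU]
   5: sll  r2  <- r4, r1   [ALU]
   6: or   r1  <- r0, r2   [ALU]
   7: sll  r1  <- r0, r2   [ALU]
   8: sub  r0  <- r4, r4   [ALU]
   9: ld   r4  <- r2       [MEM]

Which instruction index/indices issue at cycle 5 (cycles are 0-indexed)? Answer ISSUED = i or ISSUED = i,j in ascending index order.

ISSUED = 7,8

t=0 i0&i1:or.ALU sll.ALU ; pair
t=1 i2:mul.MUL ; no-port MUL/MUL
t=2 i3&i4:mulh.MUL add.ALU ; pair
t=3 i5:sll.ALU ; RAW r2
t=4 i6:or.ALU ; WAW r1
t=5 i7&i8:sll.ALU sub.ALU ; pair
t=6 i9:ld.MEM ; tail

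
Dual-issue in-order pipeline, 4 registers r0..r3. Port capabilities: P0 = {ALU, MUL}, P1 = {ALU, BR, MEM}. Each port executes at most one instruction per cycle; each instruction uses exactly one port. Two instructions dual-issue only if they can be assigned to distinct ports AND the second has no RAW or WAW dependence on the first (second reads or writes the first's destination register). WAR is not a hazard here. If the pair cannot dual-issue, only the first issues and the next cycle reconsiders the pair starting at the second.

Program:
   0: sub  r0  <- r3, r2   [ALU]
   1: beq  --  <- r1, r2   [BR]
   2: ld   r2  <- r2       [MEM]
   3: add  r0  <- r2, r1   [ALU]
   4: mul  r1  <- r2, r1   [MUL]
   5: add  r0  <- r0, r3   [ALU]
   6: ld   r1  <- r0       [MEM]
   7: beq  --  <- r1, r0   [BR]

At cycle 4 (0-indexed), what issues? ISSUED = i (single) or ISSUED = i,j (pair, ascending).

#0 head=0: sub+beq i0+i1 2-wide
#1 head=2: ld i2 RAW r2
#2 head=3: add+mul i3+i4 2-wide
#3 head=5: add i5 RAW r0
#4 head=6: ld i6 no-port MEM/BR
#5 head=7: beq i7 tail

ISSUED = 6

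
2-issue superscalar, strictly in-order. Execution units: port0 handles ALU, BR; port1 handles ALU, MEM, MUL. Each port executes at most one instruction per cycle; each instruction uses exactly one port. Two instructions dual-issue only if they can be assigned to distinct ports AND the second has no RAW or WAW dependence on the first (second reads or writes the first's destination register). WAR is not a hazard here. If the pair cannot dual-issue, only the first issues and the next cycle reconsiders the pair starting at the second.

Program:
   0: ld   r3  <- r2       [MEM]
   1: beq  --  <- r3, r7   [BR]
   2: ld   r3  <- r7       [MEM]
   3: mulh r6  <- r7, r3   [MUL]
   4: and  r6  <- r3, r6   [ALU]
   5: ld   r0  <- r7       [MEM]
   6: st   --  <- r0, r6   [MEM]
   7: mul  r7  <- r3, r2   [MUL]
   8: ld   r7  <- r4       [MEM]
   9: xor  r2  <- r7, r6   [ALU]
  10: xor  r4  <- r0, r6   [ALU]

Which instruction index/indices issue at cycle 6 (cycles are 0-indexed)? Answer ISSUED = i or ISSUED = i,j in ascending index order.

t=0 i0:ld ; RAW r3
t=1 i1+i2:beq/ld ; pair
t=2 i3:mulh ; RAW+WAW r6
t=3 i4+i5:and/ld ; pair
t=4 i6:st ; no-port MEM/MUL
t=5 i7:mul ; no-port MUL/MEM
t=6 i8:ld ; RAW r7
t=7 i9+i10:xor/xor ; pair

ISSUED = 8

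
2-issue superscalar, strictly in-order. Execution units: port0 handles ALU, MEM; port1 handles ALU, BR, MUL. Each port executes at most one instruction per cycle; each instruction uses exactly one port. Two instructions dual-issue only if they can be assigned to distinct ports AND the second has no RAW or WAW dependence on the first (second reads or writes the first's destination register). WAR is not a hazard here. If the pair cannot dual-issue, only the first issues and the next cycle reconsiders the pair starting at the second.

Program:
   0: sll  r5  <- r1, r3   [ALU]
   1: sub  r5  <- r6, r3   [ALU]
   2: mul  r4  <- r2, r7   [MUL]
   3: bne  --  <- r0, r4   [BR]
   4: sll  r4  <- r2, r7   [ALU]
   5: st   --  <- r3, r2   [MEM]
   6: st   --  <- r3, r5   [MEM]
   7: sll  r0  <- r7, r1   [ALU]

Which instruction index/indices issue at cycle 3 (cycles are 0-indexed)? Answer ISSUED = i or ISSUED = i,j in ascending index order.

#0 head=0: sll i0 WAW r5
#1 head=1: sub+mul i1&i2 2-wide
#2 head=3: bne+sll i3&i4 2-wide
#3 head=5: st i5 no-port MEM/MEM
#4 head=6: st+sll i6&i7 2-wide

ISSUED = 5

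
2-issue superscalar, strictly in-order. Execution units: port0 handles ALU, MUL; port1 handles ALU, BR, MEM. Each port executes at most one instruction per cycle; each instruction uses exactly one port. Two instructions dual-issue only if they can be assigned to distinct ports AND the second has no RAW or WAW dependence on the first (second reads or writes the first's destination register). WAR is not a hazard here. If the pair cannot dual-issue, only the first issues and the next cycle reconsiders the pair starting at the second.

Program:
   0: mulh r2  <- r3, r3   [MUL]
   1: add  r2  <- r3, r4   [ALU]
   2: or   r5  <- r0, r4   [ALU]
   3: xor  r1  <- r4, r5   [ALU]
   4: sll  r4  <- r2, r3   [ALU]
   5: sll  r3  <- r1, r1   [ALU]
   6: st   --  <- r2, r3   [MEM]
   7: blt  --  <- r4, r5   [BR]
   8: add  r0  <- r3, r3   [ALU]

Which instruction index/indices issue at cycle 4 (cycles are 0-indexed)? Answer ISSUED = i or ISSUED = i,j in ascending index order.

#0 head=0: mulh.MUL i0 WAW r2
#1 head=1: add.ALU or.ALU i1&i2 2-wide
#2 head=3: xor.ALU sll.ALU i3&i4 2-wide
#3 head=5: sll.ALU i5 RAW r3
#4 head=6: st.MEM i6 no-port MEM/BR
#5 head=7: blt.BR add.ALU i7&i8 2-wide

ISSUED = 6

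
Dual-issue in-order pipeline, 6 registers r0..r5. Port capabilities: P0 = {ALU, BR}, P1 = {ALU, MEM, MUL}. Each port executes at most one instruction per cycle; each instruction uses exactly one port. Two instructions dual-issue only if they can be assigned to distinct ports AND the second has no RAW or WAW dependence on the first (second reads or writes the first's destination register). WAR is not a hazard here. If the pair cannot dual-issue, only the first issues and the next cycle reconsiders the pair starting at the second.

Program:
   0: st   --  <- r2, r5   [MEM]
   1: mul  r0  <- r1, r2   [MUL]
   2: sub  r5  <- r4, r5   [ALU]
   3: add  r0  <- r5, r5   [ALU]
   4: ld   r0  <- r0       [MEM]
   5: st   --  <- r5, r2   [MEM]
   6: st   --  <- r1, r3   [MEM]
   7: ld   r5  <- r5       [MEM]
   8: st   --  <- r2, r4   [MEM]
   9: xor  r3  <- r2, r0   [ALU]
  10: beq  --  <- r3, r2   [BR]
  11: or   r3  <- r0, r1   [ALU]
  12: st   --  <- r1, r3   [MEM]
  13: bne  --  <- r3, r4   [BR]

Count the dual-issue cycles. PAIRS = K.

PAIRS = 4

0. st @i0  | no-port MEM/MUL
1. mul;sub @i1&i2  | 2-wide
2. add @i3  | RAW+WAW r0
3. ld @i4  | no-port MEM/MEM
4. st @i5  | no-port MEM/MEM
5. st @i6  | no-port MEM/MEM
6. ld @i7  | no-port MEM/MEM
7. st;xor @i8&i9  | 2-wide
8. beq;or @i10&i11  | 2-wide
9. st;bne @i12&i13  | 2-wide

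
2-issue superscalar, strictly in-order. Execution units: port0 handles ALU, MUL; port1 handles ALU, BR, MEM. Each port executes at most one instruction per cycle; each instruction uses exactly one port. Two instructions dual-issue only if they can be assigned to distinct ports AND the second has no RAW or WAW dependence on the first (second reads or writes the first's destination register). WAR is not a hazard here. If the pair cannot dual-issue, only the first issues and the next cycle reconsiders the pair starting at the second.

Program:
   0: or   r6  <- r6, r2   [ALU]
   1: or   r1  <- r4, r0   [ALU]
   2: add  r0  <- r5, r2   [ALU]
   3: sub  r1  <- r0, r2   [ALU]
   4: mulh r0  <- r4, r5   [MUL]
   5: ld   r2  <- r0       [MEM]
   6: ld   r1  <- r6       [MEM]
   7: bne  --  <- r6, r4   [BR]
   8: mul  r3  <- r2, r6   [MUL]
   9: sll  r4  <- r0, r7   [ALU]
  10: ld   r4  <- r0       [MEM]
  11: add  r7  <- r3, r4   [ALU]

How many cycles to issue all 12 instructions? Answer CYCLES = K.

CYCLES = 9

  cy0 -> i0/i1 (or/or) dual
  cy1 -> i2 (add) RAW r0
  cy2 -> i3/i4 (sub/mulh) dual
  cy3 -> i5 (ld) no-port MEM/MEM
  cy4 -> i6 (ld) no-port MEM/BR
  cy5 -> i7/i8 (bne/mul) dual
  cy6 -> i9 (sll) WAW r4
  cy7 -> i10 (ld) RAW r4
  cy8 -> i11 (add) tail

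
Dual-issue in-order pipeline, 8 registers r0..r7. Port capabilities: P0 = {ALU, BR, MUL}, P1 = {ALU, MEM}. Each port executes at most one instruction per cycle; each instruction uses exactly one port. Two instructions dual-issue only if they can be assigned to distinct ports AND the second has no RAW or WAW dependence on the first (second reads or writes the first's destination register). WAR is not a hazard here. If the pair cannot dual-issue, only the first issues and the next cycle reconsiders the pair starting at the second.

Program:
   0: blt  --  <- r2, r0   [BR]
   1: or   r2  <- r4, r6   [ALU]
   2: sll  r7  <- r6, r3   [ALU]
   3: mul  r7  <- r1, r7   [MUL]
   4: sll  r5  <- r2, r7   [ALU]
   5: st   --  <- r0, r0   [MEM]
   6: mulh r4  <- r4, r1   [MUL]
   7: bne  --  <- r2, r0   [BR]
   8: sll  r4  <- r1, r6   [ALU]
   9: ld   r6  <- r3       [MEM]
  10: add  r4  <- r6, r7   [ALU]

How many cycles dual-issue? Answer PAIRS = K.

t=0 i0,i1:blt or ; pair
t=1 i2:sll ; RAW+WAW r7
t=2 i3:mul ; RAW r7
t=3 i4,i5:sll st ; pair
t=4 i6:mulh ; no-port MUL/BR
t=5 i7,i8:bne sll ; pair
t=6 i9:ld ; RAW r6
t=7 i10:add ; tail

PAIRS = 3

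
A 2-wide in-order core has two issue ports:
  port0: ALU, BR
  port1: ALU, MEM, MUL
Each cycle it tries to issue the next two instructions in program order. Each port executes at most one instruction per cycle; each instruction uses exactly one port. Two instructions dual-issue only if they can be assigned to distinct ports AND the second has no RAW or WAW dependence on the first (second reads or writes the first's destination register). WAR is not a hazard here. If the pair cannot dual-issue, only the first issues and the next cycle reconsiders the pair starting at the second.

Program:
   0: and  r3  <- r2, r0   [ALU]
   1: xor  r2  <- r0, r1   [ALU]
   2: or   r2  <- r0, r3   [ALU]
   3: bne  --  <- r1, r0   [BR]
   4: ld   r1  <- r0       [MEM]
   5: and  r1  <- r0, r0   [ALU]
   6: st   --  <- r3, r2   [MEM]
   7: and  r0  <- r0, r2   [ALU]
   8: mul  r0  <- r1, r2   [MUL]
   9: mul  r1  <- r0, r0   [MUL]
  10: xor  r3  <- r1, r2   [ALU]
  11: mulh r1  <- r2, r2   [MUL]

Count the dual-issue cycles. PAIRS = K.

[0] i0+i1  and.ALU xor.ALU  -- pair
[1] i2+i3  or.ALU bne.BR  -- pair
[2] i4  ld.MEM  -- WAW r1
[3] i5+i6  and.ALU st.MEM  -- pair
[4] i7  and.ALU  -- WAW r0
[5] i8  mul.MUL  -- no-port MUL/MUL
[6] i9  mul.MUL  -- RAW r1
[7] i10+i11  xor.ALU mulh.MUL  -- pair

PAIRS = 4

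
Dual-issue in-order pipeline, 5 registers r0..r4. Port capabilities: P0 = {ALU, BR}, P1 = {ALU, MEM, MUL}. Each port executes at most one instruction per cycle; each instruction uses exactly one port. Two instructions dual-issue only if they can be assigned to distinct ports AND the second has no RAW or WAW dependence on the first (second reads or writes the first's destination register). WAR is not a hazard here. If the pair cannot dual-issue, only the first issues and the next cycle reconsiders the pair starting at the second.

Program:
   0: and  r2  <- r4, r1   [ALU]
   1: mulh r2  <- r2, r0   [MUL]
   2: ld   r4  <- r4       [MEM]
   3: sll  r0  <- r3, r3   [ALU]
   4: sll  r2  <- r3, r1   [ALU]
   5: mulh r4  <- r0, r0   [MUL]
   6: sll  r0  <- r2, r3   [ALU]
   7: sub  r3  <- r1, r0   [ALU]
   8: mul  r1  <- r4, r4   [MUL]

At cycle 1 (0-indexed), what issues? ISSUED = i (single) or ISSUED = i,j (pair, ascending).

#0 head=0: and i0 RAW+WAW r2
#1 head=1: mulh i1 no-port MUL/MEM
#2 head=2: ld+sll i2,i3 dual
#3 head=4: sll+mulh i4,i5 dual
#4 head=6: sll i6 RAW r0
#5 head=7: sub+mul i7,i8 dual

ISSUED = 1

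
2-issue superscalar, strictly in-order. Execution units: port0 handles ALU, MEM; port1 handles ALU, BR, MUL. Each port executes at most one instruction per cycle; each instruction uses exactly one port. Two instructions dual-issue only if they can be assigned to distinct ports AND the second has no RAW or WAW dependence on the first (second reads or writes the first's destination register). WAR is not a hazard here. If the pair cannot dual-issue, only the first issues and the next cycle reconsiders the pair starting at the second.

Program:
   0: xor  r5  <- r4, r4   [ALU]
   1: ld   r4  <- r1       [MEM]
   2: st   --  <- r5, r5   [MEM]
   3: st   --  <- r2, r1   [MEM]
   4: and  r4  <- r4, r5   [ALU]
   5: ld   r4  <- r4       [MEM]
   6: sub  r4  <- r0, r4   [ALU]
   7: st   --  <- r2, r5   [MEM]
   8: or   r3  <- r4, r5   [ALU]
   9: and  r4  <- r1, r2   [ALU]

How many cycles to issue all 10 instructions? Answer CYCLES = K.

CYCLES = 6

t=0 i0&i1:xor ld ; pair
t=1 i2:st ; no-port MEM/MEM
t=2 i3&i4:st and ; pair
t=3 i5:ld ; RAW+WAW r4
t=4 i6&i7:sub st ; pair
t=5 i8&i9:or and ; pair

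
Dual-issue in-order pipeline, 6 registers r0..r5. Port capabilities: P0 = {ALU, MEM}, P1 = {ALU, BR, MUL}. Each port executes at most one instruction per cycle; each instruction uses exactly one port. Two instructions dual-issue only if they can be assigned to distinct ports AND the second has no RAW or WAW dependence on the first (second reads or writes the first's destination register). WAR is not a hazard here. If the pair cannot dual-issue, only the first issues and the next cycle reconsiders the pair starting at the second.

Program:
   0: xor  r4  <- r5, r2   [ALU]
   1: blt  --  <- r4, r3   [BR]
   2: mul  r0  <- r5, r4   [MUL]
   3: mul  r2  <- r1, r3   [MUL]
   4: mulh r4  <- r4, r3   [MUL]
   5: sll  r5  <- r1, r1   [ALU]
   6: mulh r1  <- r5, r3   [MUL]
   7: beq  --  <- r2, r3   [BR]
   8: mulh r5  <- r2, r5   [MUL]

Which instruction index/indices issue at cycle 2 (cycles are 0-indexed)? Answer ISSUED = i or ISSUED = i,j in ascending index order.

c0: i0 xor  RAW r4
c1: i1 blt  no-port BR/MUL
c2: i2 mul  no-port MUL/MUL
c3: i3 mul  no-port MUL/MUL
c4: i4,i5 mulh sll  dual
c5: i6 mulh  no-port MUL/BR
c6: i7 beq  no-port BR/MUL
c7: i8 mulh  tail

ISSUED = 2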